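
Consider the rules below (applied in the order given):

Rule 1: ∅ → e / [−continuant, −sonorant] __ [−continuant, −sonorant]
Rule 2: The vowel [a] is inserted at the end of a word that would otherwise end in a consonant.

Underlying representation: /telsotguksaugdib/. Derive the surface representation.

Rule 1 (stop-cluster e-epenthesis): /t/ and /g/ form a stop–stop cluster, so [e] is inserted between them. /g/ and /d/ form a stop–stop cluster, so [e] is inserted between them. /telsotguksaugdib/ → telsoteguksaugedib.
Rule 2 (final a-epenthesis): the form ends in the consonant /b/, so [a] is inserted word-finally. /telsoteguksaugedib/ → telsoteguksaugediba.

telsoteguksaugediba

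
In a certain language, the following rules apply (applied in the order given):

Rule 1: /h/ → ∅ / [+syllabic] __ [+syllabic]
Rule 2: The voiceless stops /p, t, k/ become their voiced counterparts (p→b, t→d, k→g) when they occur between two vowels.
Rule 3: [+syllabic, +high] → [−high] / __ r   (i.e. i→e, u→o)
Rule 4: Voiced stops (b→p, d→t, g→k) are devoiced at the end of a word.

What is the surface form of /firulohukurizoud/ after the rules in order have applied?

ferulougorizout

Rule 1 (intervocalic h-deletion): /h/ occurs between vowels /o/ and /u/, so it deletes. /firulohukurizoud/ → firuloukurizoud.
Rule 2 (intervocalic voicing): /k/ is a voiceless stop between vowels /u/ and /u/, so it voices to [g]. /firuloukurizoud/ → firulougurizoud.
Rule 3 (pre-rhotic lowering): /i/ is a high vowel immediately before /r/, so it lowers to [e]. /u/ is a high vowel immediately before /r/, so it lowers to [o]. /firulougurizoud/ → ferulougorizoud.
Rule 4 (final devoicing): /d/ is a voiced stop in word-final position, so it devoices to [t]. /ferulougorizoud/ → ferulougorizout.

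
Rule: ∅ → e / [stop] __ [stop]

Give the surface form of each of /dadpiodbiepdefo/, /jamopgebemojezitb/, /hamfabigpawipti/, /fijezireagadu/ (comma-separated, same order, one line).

/dadpiodbiepdefo/: /d/ and /p/ form a stop–stop cluster, so [e] is inserted between them. /d/ and /b/ form a stop–stop cluster, so [e] is inserted between them. /p/ and /d/ form a stop–stop cluster, so [e] is inserted between them. → [dadepiodebiepedefo].
/jamopgebemojezitb/: /p/ and /g/ form a stop–stop cluster, so [e] is inserted between them. /t/ and /b/ form a stop–stop cluster, so [e] is inserted between them. → [jamopegebemojeziteb].
/hamfabigpawipti/: /g/ and /p/ form a stop–stop cluster, so [e] is inserted between them. /p/ and /t/ form a stop–stop cluster, so [e] is inserted between them. → [hamfabigepawipeti].
/fijezireagadu/: the rule's environment is not met; surfaces unchanged as [fijezireagadu].

dadepiodebiepedefo, jamopegebemojeziteb, hamfabigepawipeti, fijezireagadu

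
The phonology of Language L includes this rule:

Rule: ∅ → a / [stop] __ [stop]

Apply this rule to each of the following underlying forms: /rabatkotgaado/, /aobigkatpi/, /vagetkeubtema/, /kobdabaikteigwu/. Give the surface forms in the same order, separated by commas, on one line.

rabatakotagaado, aobigakatapi, vagetakeubatema, kobadabaikateigwu

/rabatkotgaado/: /t/ and /k/ form a stop–stop cluster, so [a] is inserted between them. /t/ and /g/ form a stop–stop cluster, so [a] is inserted between them. → [rabatakotagaado].
/aobigkatpi/: /g/ and /k/ form a stop–stop cluster, so [a] is inserted between them. /t/ and /p/ form a stop–stop cluster, so [a] is inserted between them. → [aobigakatapi].
/vagetkeubtema/: /t/ and /k/ form a stop–stop cluster, so [a] is inserted between them. /b/ and /t/ form a stop–stop cluster, so [a] is inserted between them. → [vagetakeubatema].
/kobdabaikteigwu/: /b/ and /d/ form a stop–stop cluster, so [a] is inserted between them. /k/ and /t/ form a stop–stop cluster, so [a] is inserted between them. → [kobadabaikateigwu].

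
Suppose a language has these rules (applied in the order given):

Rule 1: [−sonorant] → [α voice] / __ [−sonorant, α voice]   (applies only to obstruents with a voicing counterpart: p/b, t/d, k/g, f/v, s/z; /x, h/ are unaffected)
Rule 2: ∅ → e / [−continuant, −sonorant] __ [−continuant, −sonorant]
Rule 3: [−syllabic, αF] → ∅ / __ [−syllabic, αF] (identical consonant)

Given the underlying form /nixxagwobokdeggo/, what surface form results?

Rule 1 (regressive voicing assimilation): /k/ precedes the voiced obstruent /d/, so it voices to [g] by assimilation. /nixxagwobokdeggo/ → nixxagwobogdeggo.
Rule 2 (stop-cluster e-epenthesis): /g/ and /d/ form a stop–stop cluster, so [e] is inserted between them. /g/ and /g/ form a stop–stop cluster, so [e] is inserted between them. /nixxagwobogdeggo/ → nixxagwobogedegego.
Rule 3 (degemination): /xx/ is a geminate; the first /x/ deletes. /nixxagwobogedegego/ → nixagwobogedegego.

nixagwobogedegego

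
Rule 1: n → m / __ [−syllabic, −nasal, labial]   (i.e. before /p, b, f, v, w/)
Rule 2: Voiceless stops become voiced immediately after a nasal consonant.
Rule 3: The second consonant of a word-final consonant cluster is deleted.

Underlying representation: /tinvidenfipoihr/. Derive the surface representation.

timvidemfipoih

Rule 1 (nasal place assimilation): /n/ precedes the labial consonant /v/, so it assimilates in place to [m]. /n/ precedes the labial consonant /f/, so it assimilates in place to [m]. /tinvidenfipoihr/ → timvidemfipoihr.
Rule 2 (post-nasal voicing): no segment meets the environment; /timvidemfipoihr/ is unchanged.
Rule 3 (final cluster simplification): /r/ is the second consonant of a word-final cluster /hr/, so it deletes. /timvidemfipoihr/ → timvidemfipoih.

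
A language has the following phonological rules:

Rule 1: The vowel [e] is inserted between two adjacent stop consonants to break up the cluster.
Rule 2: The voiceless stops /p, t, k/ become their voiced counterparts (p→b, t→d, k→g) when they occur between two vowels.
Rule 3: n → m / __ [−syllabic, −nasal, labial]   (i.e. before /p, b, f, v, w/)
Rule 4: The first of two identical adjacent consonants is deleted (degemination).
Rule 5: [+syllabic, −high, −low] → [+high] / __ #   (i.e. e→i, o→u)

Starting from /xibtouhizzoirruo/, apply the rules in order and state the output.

xibedouhizoiruu

Rule 1 (stop-cluster e-epenthesis): /b/ and /t/ form a stop–stop cluster, so [e] is inserted between them. /xibtouhizzoirruo/ → xibetouhizzoirruo.
Rule 2 (intervocalic voicing): /t/ is a voiceless stop between vowels /e/ and /o/, so it voices to [d]. /xibetouhizzoirruo/ → xibedouhizzoirruo.
Rule 3 (nasal place assimilation): no segment meets the environment; /xibedouhizzoirruo/ is unchanged.
Rule 4 (degemination): /zz/ is a geminate; the first /z/ deletes. /rr/ is a geminate; the first /r/ deletes. /xibedouhizzoirruo/ → xibedouhizoiruo.
Rule 5 (final vowel raising): /o/ is a mid vowel in word-final position, so it raises to [u]. /xibedouhizoiruo/ → xibedouhizoiruu.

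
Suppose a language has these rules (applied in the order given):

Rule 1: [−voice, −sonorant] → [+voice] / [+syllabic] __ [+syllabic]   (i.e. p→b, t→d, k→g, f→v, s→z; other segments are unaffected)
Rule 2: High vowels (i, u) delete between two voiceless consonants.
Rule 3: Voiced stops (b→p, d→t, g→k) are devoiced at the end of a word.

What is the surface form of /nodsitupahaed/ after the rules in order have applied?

Rule 1 (intervocalic voicing): /t/ is a voiceless obstruent between vowels /i/ and /u/, so it voices to [d]. /p/ is a voiceless obstruent between vowels /u/ and /a/, so it voices to [b]. /nodsitupahaed/ → nodsidubahaed.
Rule 2 (high vowel syncope): no segment meets the environment; /nodsidubahaed/ is unchanged.
Rule 3 (final devoicing): /d/ is a voiced stop in word-final position, so it devoices to [t]. /nodsidubahaed/ → nodsidubahaet.

nodsidubahaet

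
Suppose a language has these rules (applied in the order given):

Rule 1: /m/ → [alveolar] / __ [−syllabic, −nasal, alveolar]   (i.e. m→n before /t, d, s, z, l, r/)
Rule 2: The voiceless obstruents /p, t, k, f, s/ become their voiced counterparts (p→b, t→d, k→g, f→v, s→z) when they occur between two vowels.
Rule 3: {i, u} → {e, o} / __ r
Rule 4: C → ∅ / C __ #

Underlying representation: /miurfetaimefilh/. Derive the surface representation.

miorfedaimevil

Rule 1 (nasal place assimilation): no segment meets the environment; /miurfetaimefilh/ is unchanged.
Rule 2 (intervocalic voicing): /t/ is a voiceless obstruent between vowels /e/ and /a/, so it voices to [d]. /f/ is a voiceless obstruent between vowels /e/ and /i/, so it voices to [v]. /miurfetaimefilh/ → miurfedaimevilh.
Rule 3 (pre-rhotic lowering): /u/ is a high vowel immediately before /r/, so it lowers to [o]. /miurfedaimevilh/ → miorfedaimevilh.
Rule 4 (final cluster simplification): /h/ is the second consonant of a word-final cluster /lh/, so it deletes. /miorfedaimevilh/ → miorfedaimevil.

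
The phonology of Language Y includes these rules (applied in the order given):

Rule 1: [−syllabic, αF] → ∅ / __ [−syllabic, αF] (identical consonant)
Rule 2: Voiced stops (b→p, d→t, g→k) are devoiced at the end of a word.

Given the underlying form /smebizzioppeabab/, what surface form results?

smebiziopeabap

Rule 1 (degemination): /zz/ is a geminate; the first /z/ deletes. /pp/ is a geminate; the first /p/ deletes. /smebizzioppeabab/ → smebiziopeabab.
Rule 2 (final devoicing): /b/ is a voiced stop in word-final position, so it devoices to [p]. /smebiziopeabab/ → smebiziopeabap.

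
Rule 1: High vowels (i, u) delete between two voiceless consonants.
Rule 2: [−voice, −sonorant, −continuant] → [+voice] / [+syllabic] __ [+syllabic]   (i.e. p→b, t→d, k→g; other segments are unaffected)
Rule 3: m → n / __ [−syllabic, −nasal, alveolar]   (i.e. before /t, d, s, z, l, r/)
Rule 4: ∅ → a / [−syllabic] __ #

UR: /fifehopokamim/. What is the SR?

ffehobogamima

Rule 1 (high vowel syncope): /i/ is a high vowel flanked by voiceless consonants /f/ and /f/, so it deletes. /fifehopokamim/ → ffehopokamim.
Rule 2 (intervocalic voicing): /p/ is a voiceless stop between vowels /o/ and /o/, so it voices to [b]. /k/ is a voiceless stop between vowels /o/ and /a/, so it voices to [g]. /ffehopokamim/ → ffehobogamim.
Rule 3 (nasal place assimilation): no segment meets the environment; /ffehobogamim/ is unchanged.
Rule 4 (final a-epenthesis): the form ends in the consonant /m/, so [a] is inserted word-finally. /ffehobogamim/ → ffehobogamima.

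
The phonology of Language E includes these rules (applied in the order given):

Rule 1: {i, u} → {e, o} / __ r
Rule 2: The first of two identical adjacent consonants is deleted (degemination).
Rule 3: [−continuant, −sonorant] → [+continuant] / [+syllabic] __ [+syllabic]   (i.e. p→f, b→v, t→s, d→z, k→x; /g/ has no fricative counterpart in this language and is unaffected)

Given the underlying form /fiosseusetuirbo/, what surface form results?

fioseusesuerbo

Rule 1 (pre-rhotic lowering): /i/ is a high vowel immediately before /r/, so it lowers to [e]. /fiosseusetuirbo/ → fiosseusetuerbo.
Rule 2 (degemination): /ss/ is a geminate; the first /s/ deletes. /fiosseusetuerbo/ → fioseusetuerbo.
Rule 3 (intervocalic spirantization): /t/ is a stop between vowels /e/ and /u/, so it spirantizes to the fricative [s]. /fioseusetuerbo/ → fioseusesuerbo.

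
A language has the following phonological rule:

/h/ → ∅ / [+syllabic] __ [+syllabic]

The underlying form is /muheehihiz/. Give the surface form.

/h/ occurs between vowels /u/ and /e/, so it deletes.
/h/ occurs between vowels /e/ and /i/, so it deletes.
/h/ occurs between vowels /i/ and /i/, so it deletes.
Surface form: [mueeiiz].

mueeiiz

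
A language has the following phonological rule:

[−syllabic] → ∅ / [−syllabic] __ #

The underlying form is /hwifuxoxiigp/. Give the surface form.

/p/ is the second consonant of a word-final cluster /gp/, so it deletes.
The other instances of /h/, /w/, /f/, /x/, /g/ do not occur in the required environment and remain unchanged.
Surface form: [hwifuxoxiig].

hwifuxoxiig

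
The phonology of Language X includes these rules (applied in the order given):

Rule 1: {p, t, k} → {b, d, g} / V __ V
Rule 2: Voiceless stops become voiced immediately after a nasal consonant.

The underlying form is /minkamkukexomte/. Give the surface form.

Rule 1 (intervocalic voicing): /k/ is a voiceless stop between vowels /u/ and /e/, so it voices to [g]. /minkamkukexomte/ → minkamkugexomte.
Rule 2 (post-nasal voicing): /k/ is a voiceless stop immediately after the nasal /n/, so it voices to [g]. /k/ is a voiceless stop immediately after the nasal /m/, so it voices to [g]. /t/ is a voiceless stop immediately after the nasal /m/, so it voices to [d]. /minkamkugexomte/ → mingamgugexomde.

mingamgugexomde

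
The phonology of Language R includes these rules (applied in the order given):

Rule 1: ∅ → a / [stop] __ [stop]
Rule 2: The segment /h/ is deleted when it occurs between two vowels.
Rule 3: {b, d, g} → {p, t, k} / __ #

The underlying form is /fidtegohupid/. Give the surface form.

fidategoupit

Rule 1 (stop-cluster a-epenthesis): /d/ and /t/ form a stop–stop cluster, so [a] is inserted between them. /fidtegohupid/ → fidategohupid.
Rule 2 (intervocalic h-deletion): /h/ occurs between vowels /o/ and /u/, so it deletes. /fidategohupid/ → fidategoupid.
Rule 3 (final devoicing): /d/ is a voiced stop in word-final position, so it devoices to [t]. /fidategoupid/ → fidategoupit.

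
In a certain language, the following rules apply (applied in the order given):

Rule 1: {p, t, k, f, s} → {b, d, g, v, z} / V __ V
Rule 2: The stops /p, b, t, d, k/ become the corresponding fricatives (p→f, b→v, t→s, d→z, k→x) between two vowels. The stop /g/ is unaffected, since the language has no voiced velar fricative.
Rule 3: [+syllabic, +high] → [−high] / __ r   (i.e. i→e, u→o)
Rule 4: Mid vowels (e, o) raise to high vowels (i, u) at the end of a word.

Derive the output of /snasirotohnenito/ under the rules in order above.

snazerozohnenizu

Rule 1 (intervocalic voicing): /s/ is a voiceless obstruent between vowels /a/ and /i/, so it voices to [z]. /t/ is a voiceless obstruent between vowels /o/ and /o/, so it voices to [d]. /t/ is a voiceless obstruent between vowels /i/ and /o/, so it voices to [d]. /snasirotohnenito/ → snazirodohnenido.
Rule 2 (intervocalic spirantization): /d/ is a stop between vowels /o/ and /o/, so it spirantizes to the fricative [z]. /d/ is a stop between vowels /i/ and /o/, so it spirantizes to the fricative [z]. /snazirodohnenido/ → snazirozohnenizo.
Rule 3 (pre-rhotic lowering): /i/ is a high vowel immediately before /r/, so it lowers to [e]. /snazirozohnenizo/ → snazerozohnenizo.
Rule 4 (final vowel raising): /o/ is a mid vowel in word-final position, so it raises to [u]. /snazerozohnenizo/ → snazerozohnenizu.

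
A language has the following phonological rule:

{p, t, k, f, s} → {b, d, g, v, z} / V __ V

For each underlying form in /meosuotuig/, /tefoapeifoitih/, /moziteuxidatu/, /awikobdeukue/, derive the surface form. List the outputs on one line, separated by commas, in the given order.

meozuoduig, tevoabeivoidih, mozideuxidadu, awigobdeugue

/meosuotuig/: /s/ is a voiceless obstruent between vowels /o/ and /u/, so it voices to [z]. /t/ is a voiceless obstruent between vowels /o/ and /u/, so it voices to [d]. → [meozuoduig].
/tefoapeifoitih/: /f/ is a voiceless obstruent between vowels /e/ and /o/, so it voices to [v]. /p/ is a voiceless obstruent between vowels /a/ and /e/, so it voices to [b]. /f/ is a voiceless obstruent between vowels /i/ and /o/, so it voices to [v]. /t/ is a voiceless obstruent between vowels /i/ and /i/, so it voices to [d]. → [tevoabeivoidih].
/moziteuxidatu/: /t/ is a voiceless obstruent between vowels /i/ and /e/, so it voices to [d]. /t/ is a voiceless obstruent between vowels /a/ and /u/, so it voices to [d]. → [mozideuxidadu].
/awikobdeukue/: /k/ is a voiceless obstruent between vowels /i/ and /o/, so it voices to [g]. /k/ is a voiceless obstruent between vowels /u/ and /u/, so it voices to [g]. → [awigobdeugue].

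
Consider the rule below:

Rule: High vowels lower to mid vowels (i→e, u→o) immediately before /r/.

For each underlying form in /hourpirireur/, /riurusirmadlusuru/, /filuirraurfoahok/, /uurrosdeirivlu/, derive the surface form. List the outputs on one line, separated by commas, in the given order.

hoorperereor, riorusermadlusoru, filuerraorfoahok, uorrosdeerivlu

/hourpirireur/: /u/ is a high vowel immediately before /r/, so it lowers to [o]. /i/ is a high vowel immediately before /r/, so it lowers to [e]. /i/ is a high vowel immediately before /r/, so it lowers to [e]. /u/ is a high vowel immediately before /r/, so it lowers to [o]. → [hoorperereor].
/riurusirmadlusuru/: /u/ is a high vowel immediately before /r/, so it lowers to [o]. /i/ is a high vowel immediately before /r/, so it lowers to [e]. /u/ is a high vowel immediately before /r/, so it lowers to [o]. → [riorusermadlusoru].
/filuirraurfoahok/: /i/ is a high vowel immediately before /r/, so it lowers to [e]. /u/ is a high vowel immediately before /r/, so it lowers to [o]. → [filuerraorfoahok].
/uurrosdeirivlu/: /u/ is a high vowel immediately before /r/, so it lowers to [o]. /i/ is a high vowel immediately before /r/, so it lowers to [e]. → [uorrosdeerivlu].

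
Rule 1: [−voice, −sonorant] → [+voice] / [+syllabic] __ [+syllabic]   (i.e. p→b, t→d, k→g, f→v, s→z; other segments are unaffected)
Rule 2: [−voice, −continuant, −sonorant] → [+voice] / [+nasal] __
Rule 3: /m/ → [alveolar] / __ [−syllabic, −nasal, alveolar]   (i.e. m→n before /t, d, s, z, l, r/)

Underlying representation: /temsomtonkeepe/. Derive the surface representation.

Rule 1 (intervocalic voicing): /p/ is a voiceless obstruent between vowels /e/ and /e/, so it voices to [b]. /temsomtonkeepe/ → temsomtonkeebe.
Rule 2 (post-nasal voicing): /t/ is a voiceless stop immediately after the nasal /m/, so it voices to [d]. /k/ is a voiceless stop immediately after the nasal /n/, so it voices to [g]. /temsomtonkeebe/ → temsomdongeebe.
Rule 3 (nasal place assimilation): /m/ precedes the alveolar consonant /s/, so it assimilates in place to [n]. /m/ precedes the alveolar consonant /d/, so it assimilates in place to [n]. /temsomdongeebe/ → tensondongeebe.

tensondongeebe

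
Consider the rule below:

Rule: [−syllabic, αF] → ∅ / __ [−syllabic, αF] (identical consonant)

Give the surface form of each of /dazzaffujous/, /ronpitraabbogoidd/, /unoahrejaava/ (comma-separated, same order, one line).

/dazzaffujous/: /zz/ is a geminate; the first /z/ deletes. /ff/ is a geminate; the first /f/ deletes. → [dazafujous].
/ronpitraabbogoidd/: /bb/ is a geminate; the first /b/ deletes. /dd/ is a geminate; the first /d/ deletes. → [ronpitraabogoid].
/unoahrejaava/: the rule's environment is not met; surfaces unchanged as [unoahrejaava].

dazafujous, ronpitraabogoid, unoahrejaava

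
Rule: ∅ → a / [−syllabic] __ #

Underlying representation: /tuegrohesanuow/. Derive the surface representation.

the form ends in the consonant /w/, so [a] is inserted word-finally.
Surface form: [tuegrohesanuowa].

tuegrohesanuowa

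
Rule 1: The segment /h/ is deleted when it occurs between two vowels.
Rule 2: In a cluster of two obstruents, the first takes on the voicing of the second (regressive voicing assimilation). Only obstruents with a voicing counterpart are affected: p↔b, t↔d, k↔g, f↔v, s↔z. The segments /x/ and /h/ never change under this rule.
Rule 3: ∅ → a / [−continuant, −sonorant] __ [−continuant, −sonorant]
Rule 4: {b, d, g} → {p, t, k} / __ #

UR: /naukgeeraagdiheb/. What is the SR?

Rule 1 (intervocalic h-deletion): /h/ occurs between vowels /i/ and /e/, so it deletes. /naukgeeraagdiheb/ → naukgeeraagdieb.
Rule 2 (regressive voicing assimilation): /k/ precedes the voiced obstruent /g/, so it voices to [g] by assimilation. /naukgeeraagdieb/ → nauggeeraagdieb.
Rule 3 (stop-cluster a-epenthesis): /g/ and /g/ form a stop–stop cluster, so [a] is inserted between them. /g/ and /d/ form a stop–stop cluster, so [a] is inserted between them. /nauggeeraagdieb/ → naugageeraagadieb.
Rule 4 (final devoicing): /b/ is a voiced stop in word-final position, so it devoices to [p]. /naugageeraagadieb/ → naugageeraagadiep.

naugageeraagadiep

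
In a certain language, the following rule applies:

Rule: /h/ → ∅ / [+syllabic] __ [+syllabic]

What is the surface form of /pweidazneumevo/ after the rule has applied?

pweidazneumevo

No segment of /pweidazneumevo/ meets the structural description of the rule, so the form surfaces unchanged.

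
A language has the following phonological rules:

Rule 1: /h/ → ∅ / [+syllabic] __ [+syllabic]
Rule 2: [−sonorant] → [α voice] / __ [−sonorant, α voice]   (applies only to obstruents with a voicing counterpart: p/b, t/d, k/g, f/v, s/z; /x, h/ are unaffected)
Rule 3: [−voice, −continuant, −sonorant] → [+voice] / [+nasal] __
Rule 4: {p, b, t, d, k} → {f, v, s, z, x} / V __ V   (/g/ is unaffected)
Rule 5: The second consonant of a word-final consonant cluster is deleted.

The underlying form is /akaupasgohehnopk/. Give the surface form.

Rule 1 (intervocalic h-deletion): /h/ occurs between vowels /o/ and /e/, so it deletes. /akaupasgohehnopk/ → akaupasgoehnopk.
Rule 2 (regressive voicing assimilation): /s/ precedes the voiced obstruent /g/, so it voices to [z] by assimilation. /akaupasgoehnopk/ → akaupazgoehnopk.
Rule 3 (post-nasal voicing): no segment meets the environment; /akaupazgoehnopk/ is unchanged.
Rule 4 (intervocalic spirantization): /k/ is a stop between vowels /a/ and /a/, so it spirantizes to the fricative [x]. /p/ is a stop between vowels /u/ and /a/, so it spirantizes to the fricative [f]. /akaupazgoehnopk/ → axaufazgoehnopk.
Rule 5 (final cluster simplification): /k/ is the second consonant of a word-final cluster /pk/, so it deletes. /axaufazgoehnopk/ → axaufazgoehnop.

axaufazgoehnop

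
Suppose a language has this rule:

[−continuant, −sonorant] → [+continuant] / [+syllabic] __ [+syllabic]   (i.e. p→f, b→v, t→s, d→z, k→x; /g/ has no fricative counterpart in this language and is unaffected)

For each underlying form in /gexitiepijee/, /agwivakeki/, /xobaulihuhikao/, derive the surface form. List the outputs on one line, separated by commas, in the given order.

gexisiefijee, agwivaxexi, xovaulihuhixao

/gexitiepijee/: /t/ is a stop between vowels /i/ and /i/, so it spirantizes to the fricative [s]. /p/ is a stop between vowels /e/ and /i/, so it spirantizes to the fricative [f]. → [gexisiefijee].
/agwivakeki/: /k/ is a stop between vowels /a/ and /e/, so it spirantizes to the fricative [x]. /k/ is a stop between vowels /e/ and /i/, so it spirantizes to the fricative [x]. → [agwivaxexi].
/xobaulihuhikao/: /b/ is a stop between vowels /o/ and /a/, so it spirantizes to the fricative [v]. /k/ is a stop between vowels /i/ and /a/, so it spirantizes to the fricative [x]. → [xovaulihuhixao].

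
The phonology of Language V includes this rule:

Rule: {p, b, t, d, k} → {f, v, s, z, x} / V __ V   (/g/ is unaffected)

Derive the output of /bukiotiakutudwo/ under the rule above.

buxiosiaxusudwo

Scanning /bukiotiakutudwo/: /b/ at position 1 is not in the conditioning environment; /k/ is a stop between vowels /u/ and /i/, so it spirantizes to the fricative [x]; /t/ is a stop between vowels /o/ and /i/, so it spirantizes to the fricative [s]; /k/ is a stop between vowels /a/ and /u/, so it spirantizes to the fricative [x]; /t/ is a stop between vowels /u/ and /u/, so it spirantizes to the fricative [s]; /d/ at position 13 is not in the conditioning environment.
Result: [buxiosiaxusudwo].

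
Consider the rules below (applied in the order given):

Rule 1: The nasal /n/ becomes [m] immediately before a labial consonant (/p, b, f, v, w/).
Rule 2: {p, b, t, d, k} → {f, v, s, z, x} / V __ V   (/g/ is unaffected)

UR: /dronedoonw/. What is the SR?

dronezoomw

Rule 1 (nasal place assimilation): /n/ precedes the labial consonant /w/, so it assimilates in place to [m]. /dronedoonw/ → dronedoomw.
Rule 2 (intervocalic spirantization): /d/ is a stop between vowels /e/ and /o/, so it spirantizes to the fricative [z]. /dronedoomw/ → dronezoomw.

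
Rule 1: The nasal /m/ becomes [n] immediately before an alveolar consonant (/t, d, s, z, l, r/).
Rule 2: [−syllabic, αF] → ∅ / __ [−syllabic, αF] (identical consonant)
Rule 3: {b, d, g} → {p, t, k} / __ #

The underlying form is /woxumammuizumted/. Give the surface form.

woxumamuizuntet

Rule 1 (nasal place assimilation): /m/ precedes the alveolar consonant /t/, so it assimilates in place to [n]. /woxumammuizumted/ → woxumammuizunted.
Rule 2 (degemination): /mm/ is a geminate; the first /m/ deletes. /woxumammuizunted/ → woxumamuizunted.
Rule 3 (final devoicing): /d/ is a voiced stop in word-final position, so it devoices to [t]. /woxumamuizunted/ → woxumamuizuntet.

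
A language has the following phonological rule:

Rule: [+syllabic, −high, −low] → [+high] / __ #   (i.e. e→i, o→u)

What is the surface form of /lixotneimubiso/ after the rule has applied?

lixotneimubisu

Scanning /lixotneimubiso/: /o/ at position 4 is not in the conditioning environment; /e/ at position 7 is not in the conditioning environment; /o/ is a mid vowel in word-final position, so it raises to [u].
Result: [lixotneimubisu].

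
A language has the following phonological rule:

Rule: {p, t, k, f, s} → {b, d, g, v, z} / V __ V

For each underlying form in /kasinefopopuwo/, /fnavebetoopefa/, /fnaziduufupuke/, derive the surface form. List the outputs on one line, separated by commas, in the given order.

kazinevobobuwo, fnavebedoobeva, fnaziduuvubuge

/kasinefopopuwo/: /s/ is a voiceless obstruent between vowels /a/ and /i/, so it voices to [z]. /f/ is a voiceless obstruent between vowels /e/ and /o/, so it voices to [v]. /p/ is a voiceless obstruent between vowels /o/ and /o/, so it voices to [b]. /p/ is a voiceless obstruent between vowels /o/ and /u/, so it voices to [b]. → [kazinevobobuwo].
/fnavebetoopefa/: /t/ is a voiceless obstruent between vowels /e/ and /o/, so it voices to [d]. /p/ is a voiceless obstruent between vowels /o/ and /e/, so it voices to [b]. /f/ is a voiceless obstruent between vowels /e/ and /a/, so it voices to [v]. → [fnavebedoobeva].
/fnaziduufupuke/: /f/ is a voiceless obstruent between vowels /u/ and /u/, so it voices to [v]. /p/ is a voiceless obstruent between vowels /u/ and /u/, so it voices to [b]. /k/ is a voiceless obstruent between vowels /u/ and /e/, so it voices to [g]. → [fnaziduuvubuge].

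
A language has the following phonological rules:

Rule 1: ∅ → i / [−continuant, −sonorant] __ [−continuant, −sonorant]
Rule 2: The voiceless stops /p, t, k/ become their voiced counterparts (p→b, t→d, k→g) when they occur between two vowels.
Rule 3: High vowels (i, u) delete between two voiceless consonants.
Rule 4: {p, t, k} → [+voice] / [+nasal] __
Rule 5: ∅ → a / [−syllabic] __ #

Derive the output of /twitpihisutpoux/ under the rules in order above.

Rule 1 (stop-cluster i-epenthesis): /t/ and /p/ form a stop–stop cluster, so [i] is inserted between them. /t/ and /p/ form a stop–stop cluster, so [i] is inserted between them. /twitpihisutpoux/ → twitipihisutipoux.
Rule 2 (intervocalic voicing): /t/ is a voiceless stop between vowels /i/ and /i/, so it voices to [d]. /p/ is a voiceless stop between vowels /i/ and /i/, so it voices to [b]. /t/ is a voiceless stop between vowels /u/ and /i/, so it voices to [d]. /p/ is a voiceless stop between vowels /i/ and /o/, so it voices to [b]. /twitipihisutipoux/ → twidibihisudiboux.
Rule 3 (high vowel syncope): /i/ is a high vowel flanked by voiceless consonants /h/ and /s/, so it deletes. /twidibihisudiboux/ → twidibihsudiboux.
Rule 4 (post-nasal voicing): no segment meets the environment; /twidibihsudiboux/ is unchanged.
Rule 5 (final a-epenthesis): the form ends in the consonant /x/, so [a] is inserted word-finally. /twidibihsudiboux/ → twidibihsudibouxa.

twidibihsudibouxa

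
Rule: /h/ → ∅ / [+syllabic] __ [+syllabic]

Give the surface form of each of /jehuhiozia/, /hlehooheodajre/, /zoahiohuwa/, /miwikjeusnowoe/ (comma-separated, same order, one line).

/jehuhiozia/: /h/ occurs between vowels /e/ and /u/, so it deletes. /h/ occurs between vowels /u/ and /i/, so it deletes. → [jeuiozia].
/hlehooheodajre/: /h/ occurs between vowels /e/ and /o/, so it deletes. /h/ occurs between vowels /o/ and /e/, so it deletes. → [hleooeodajre].
/zoahiohuwa/: /h/ occurs between vowels /a/ and /i/, so it deletes. /h/ occurs between vowels /o/ and /u/, so it deletes. → [zoaiouwa].
/miwikjeusnowoe/: the rule's environment is not met; surfaces unchanged as [miwikjeusnowoe].

jeuiozia, hleooeodajre, zoaiouwa, miwikjeusnowoe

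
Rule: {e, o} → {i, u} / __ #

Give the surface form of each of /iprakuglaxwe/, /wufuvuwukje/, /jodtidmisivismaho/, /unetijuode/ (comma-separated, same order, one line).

/iprakuglaxwe/: /e/ is a mid vowel in word-final position, so it raises to [i]. → [iprakuglaxwi].
/wufuvuwukje/: /e/ is a mid vowel in word-final position, so it raises to [i]. → [wufuvuwukji].
/jodtidmisivismaho/: /o/ is a mid vowel in word-final position, so it raises to [u]. → [jodtidmisivismahu].
/unetijuode/: /e/ is a mid vowel in word-final position, so it raises to [i]. → [unetijuodi].

iprakuglaxwi, wufuvuwukji, jodtidmisivismahu, unetijuodi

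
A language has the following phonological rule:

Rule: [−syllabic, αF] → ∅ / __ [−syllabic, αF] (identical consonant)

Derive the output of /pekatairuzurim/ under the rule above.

No segment of /pekatairuzurim/ meets the structural description of the rule, so the form surfaces unchanged.

pekatairuzurim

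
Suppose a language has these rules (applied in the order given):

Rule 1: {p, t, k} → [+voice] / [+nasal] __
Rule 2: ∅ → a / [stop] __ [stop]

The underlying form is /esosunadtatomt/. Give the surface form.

Rule 1 (post-nasal voicing): /t/ is a voiceless stop immediately after the nasal /m/, so it voices to [d]. /esosunadtatomt/ → esosunadtatomd.
Rule 2 (stop-cluster a-epenthesis): /d/ and /t/ form a stop–stop cluster, so [a] is inserted between them. /esosunadtatomd/ → esosunadatatomd.

esosunadatatomd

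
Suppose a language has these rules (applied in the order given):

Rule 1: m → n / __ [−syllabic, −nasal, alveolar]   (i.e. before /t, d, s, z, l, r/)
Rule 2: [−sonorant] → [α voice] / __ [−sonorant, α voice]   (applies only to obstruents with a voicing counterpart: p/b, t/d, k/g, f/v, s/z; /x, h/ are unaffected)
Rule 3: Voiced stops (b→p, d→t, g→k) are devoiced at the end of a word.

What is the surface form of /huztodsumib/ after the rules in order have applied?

Rule 1 (nasal place assimilation): no segment meets the environment; /huztodsumib/ is unchanged.
Rule 2 (regressive voicing assimilation): /z/ precedes the voiceless obstruent /t/, so it devoices to [s] by assimilation. /d/ precedes the voiceless obstruent /s/, so it devoices to [t] by assimilation. /huztodsumib/ → hustotsumib.
Rule 3 (final devoicing): /b/ is a voiced stop in word-final position, so it devoices to [p]. /hustotsumib/ → hustotsumip.

hustotsumip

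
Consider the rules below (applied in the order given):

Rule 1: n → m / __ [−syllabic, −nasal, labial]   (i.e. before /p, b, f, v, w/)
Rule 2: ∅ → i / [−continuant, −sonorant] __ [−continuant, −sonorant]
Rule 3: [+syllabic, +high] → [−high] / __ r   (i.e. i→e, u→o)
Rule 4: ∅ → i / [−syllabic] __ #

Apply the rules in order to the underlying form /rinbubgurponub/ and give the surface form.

Rule 1 (nasal place assimilation): /n/ precedes the labial consonant /b/, so it assimilates in place to [m]. /rinbubgurponub/ → rimbubgurponub.
Rule 2 (stop-cluster i-epenthesis): /b/ and /g/ form a stop–stop cluster, so [i] is inserted between them. /rimbubgurponub/ → rimbubigurponub.
Rule 3 (pre-rhotic lowering): /u/ is a high vowel immediately before /r/, so it lowers to [o]. /rimbubigurponub/ → rimbubigorponub.
Rule 4 (final i-epenthesis): the form ends in the consonant /b/, so [i] is inserted word-finally. /rimbubigorponub/ → rimbubigorponubi.

rimbubigorponubi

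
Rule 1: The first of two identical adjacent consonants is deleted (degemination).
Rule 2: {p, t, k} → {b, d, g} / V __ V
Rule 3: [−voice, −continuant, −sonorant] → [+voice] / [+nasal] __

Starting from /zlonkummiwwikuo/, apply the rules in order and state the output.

Rule 1 (degemination): /mm/ is a geminate; the first /m/ deletes. /ww/ is a geminate; the first /w/ deletes. /zlonkummiwwikuo/ → zlonkumiwikuo.
Rule 2 (intervocalic voicing): /k/ is a voiceless stop between vowels /i/ and /u/, so it voices to [g]. /zlonkumiwikuo/ → zlonkumiwiguo.
Rule 3 (post-nasal voicing): /k/ is a voiceless stop immediately after the nasal /n/, so it voices to [g]. /zlonkumiwiguo/ → zlongumiwiguo.

zlongumiwiguo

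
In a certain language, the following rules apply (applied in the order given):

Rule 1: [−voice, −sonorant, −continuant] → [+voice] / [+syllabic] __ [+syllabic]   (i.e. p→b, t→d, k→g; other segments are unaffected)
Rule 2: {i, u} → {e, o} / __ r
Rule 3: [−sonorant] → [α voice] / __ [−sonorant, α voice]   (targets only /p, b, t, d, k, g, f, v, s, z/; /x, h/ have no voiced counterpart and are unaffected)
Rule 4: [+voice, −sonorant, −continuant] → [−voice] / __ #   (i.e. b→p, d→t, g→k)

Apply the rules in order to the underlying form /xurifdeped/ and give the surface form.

Rule 1 (intervocalic voicing): /p/ is a voiceless stop between vowels /e/ and /e/, so it voices to [b]. /xurifdeped/ → xurifdebed.
Rule 2 (pre-rhotic lowering): /u/ is a high vowel immediately before /r/, so it lowers to [o]. /xurifdebed/ → xorifdebed.
Rule 3 (regressive voicing assimilation): /f/ precedes the voiced obstruent /d/, so it voices to [v] by assimilation. /xorifdebed/ → xorivdebed.
Rule 4 (final devoicing): /d/ is a voiced stop in word-final position, so it devoices to [t]. /xorivdebed/ → xorivdebet.

xorivdebet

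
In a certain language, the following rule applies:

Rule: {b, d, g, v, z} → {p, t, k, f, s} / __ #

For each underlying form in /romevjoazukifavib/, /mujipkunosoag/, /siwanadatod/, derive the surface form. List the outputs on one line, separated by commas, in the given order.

romevjoazukifavip, mujipkunosoak, siwanadatot

/romevjoazukifavib/: /b/ is a voiced obstruent in word-final position, so it devoices to [p]. → [romevjoazukifavip].
/mujipkunosoag/: /g/ is a voiced obstruent in word-final position, so it devoices to [k]. → [mujipkunosoak].
/siwanadatod/: /d/ is a voiced obstruent in word-final position, so it devoices to [t]. → [siwanadatot].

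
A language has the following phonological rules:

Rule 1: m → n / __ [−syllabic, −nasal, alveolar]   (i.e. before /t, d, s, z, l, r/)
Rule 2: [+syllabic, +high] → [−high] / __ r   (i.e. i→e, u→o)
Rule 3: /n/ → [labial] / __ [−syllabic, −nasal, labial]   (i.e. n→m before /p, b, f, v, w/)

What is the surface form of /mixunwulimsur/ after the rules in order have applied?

Rule 1 (nasal place assimilation): /m/ precedes the alveolar consonant /s/, so it assimilates in place to [n]. /mixunwulimsur/ → mixunwulinsur.
Rule 2 (pre-rhotic lowering): /u/ is a high vowel immediately before /r/, so it lowers to [o]. /mixunwulinsur/ → mixunwulinsor.
Rule 3 (nasal place assimilation): /n/ precedes the labial consonant /w/, so it assimilates in place to [m]. /mixunwulinsor/ → mixumwulinsor.

mixumwulinsor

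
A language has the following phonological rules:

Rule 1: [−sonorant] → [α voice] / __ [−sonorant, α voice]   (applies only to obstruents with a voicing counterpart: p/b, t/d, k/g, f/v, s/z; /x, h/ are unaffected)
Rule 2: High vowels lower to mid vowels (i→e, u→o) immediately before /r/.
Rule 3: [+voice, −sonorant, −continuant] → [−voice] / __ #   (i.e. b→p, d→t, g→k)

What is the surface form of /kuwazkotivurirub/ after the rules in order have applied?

kuwaskotivorerup

Rule 1 (regressive voicing assimilation): /z/ precedes the voiceless obstruent /k/, so it devoices to [s] by assimilation. /kuwazkotivurirub/ → kuwaskotivurirub.
Rule 2 (pre-rhotic lowering): /u/ is a high vowel immediately before /r/, so it lowers to [o]. /i/ is a high vowel immediately before /r/, so it lowers to [e]. /kuwaskotivurirub/ → kuwaskotivorerub.
Rule 3 (final devoicing): /b/ is a voiced stop in word-final position, so it devoices to [p]. /kuwaskotivorerub/ → kuwaskotivorerup.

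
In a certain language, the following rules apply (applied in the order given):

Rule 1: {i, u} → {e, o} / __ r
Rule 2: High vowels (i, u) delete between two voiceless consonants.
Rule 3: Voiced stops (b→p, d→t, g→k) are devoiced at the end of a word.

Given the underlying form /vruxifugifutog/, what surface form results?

vruxfugiftok

Rule 1 (pre-rhotic lowering): no segment meets the environment; /vruxifugifutog/ is unchanged.
Rule 2 (high vowel syncope): /i/ is a high vowel flanked by voiceless consonants /x/ and /f/, so it deletes. /u/ is a high vowel flanked by voiceless consonants /f/ and /t/, so it deletes. /vruxifugifutog/ → vruxfugiftog.
Rule 3 (final devoicing): /g/ is a voiced stop in word-final position, so it devoices to [k]. /vruxfugiftog/ → vruxfugiftok.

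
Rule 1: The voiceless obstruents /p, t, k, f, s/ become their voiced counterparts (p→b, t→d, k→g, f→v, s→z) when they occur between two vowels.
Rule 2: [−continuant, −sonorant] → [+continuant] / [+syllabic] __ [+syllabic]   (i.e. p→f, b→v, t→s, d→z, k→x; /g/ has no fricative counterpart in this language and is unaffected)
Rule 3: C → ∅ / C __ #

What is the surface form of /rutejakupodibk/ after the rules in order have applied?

Rule 1 (intervocalic voicing): /t/ is a voiceless obstruent between vowels /u/ and /e/, so it voices to [d]. /k/ is a voiceless obstruent between vowels /a/ and /u/, so it voices to [g]. /p/ is a voiceless obstruent between vowels /u/ and /o/, so it voices to [b]. /rutejakupodibk/ → rudejagubodibk.
Rule 2 (intervocalic spirantization): /d/ is a stop between vowels /u/ and /e/, so it spirantizes to the fricative [z]. /b/ is a stop between vowels /u/ and /o/, so it spirantizes to the fricative [v]. /d/ is a stop between vowels /o/ and /i/, so it spirantizes to the fricative [z]. /rudejagubodibk/ → ruzejaguvozibk.
Rule 3 (final cluster simplification): /k/ is the second consonant of a word-final cluster /bk/, so it deletes. /ruzejaguvozibk/ → ruzejaguvozib.

ruzejaguvozib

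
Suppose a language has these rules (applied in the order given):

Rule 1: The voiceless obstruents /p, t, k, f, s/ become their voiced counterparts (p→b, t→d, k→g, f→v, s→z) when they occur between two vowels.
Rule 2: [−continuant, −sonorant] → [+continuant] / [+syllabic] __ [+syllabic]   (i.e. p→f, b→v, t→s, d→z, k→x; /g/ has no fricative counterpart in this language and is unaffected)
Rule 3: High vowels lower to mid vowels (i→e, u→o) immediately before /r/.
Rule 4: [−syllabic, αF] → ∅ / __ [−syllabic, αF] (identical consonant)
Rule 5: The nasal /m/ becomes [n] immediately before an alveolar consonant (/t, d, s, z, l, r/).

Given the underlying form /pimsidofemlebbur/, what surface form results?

pinsizovenlebor

Rule 1 (intervocalic voicing): /f/ is a voiceless obstruent between vowels /o/ and /e/, so it voices to [v]. /pimsidofemlebbur/ → pimsidovemlebbur.
Rule 2 (intervocalic spirantization): /d/ is a stop between vowels /i/ and /o/, so it spirantizes to the fricative [z]. /pimsidovemlebbur/ → pimsizovemlebbur.
Rule 3 (pre-rhotic lowering): /u/ is a high vowel immediately before /r/, so it lowers to [o]. /pimsizovemlebbur/ → pimsizovemlebbor.
Rule 4 (degemination): /bb/ is a geminate; the first /b/ deletes. /pimsizovemlebbor/ → pimsizovemlebor.
Rule 5 (nasal place assimilation): /m/ precedes the alveolar consonant /s/, so it assimilates in place to [n]. /m/ precedes the alveolar consonant /l/, so it assimilates in place to [n]. /pimsizovemlebor/ → pinsizovenlebor.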